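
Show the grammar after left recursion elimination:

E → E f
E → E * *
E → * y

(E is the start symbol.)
E is directly left-recursive. The standard transformation for
  A → A α₁ | ... | A α_m | β₁ | ... | β_n
is
  A  → β₁ A' | ... | β_n A'
  A' → α₁ A' | ... | α_m A' | ε

E → * y becomes E → * y E'
E → E f becomes E' → f E'
E → E * * becomes E' → * * E'
Add E' → ε

Resulting grammar:
E → * y E'
E' → f E'
E' → * * E'
E' → ε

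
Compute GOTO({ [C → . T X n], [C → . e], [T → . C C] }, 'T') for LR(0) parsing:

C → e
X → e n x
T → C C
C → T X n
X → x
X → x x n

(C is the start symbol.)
{ [C → T . X n], [X → . e n x], [X → . x x n], [X → . x] }

GOTO(I, 'T') = CLOSURE({ [A → αX.β] : [A → α.Xβ] ∈ I, X = 'T' })

Items with dot before 'T', with the dot advanced:
  [C → . T X n] → [C → T . X n]
Closure of the advanced items:
  [C → T . X n] has the dot before X: add [X → . e n x], [X → . x], [X → . x x n]

GOTO = { [C → T . X n], [X → . e n x], [X → . x x n], [X → . x] }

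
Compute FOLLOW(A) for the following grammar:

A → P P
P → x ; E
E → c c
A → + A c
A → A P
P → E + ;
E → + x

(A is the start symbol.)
A is the start symbol, so $ ∈ FOLLOW(A).
In A → + A c: A is followed by c, add FIRST(c) \ {ε} = { 'c' }
In A → A P: A is followed by P, add FIRST(P) \ {ε} = { '+', 'c', 'x' }

Taking the union: FOLLOW(A) = { $, '+', 'c', 'x' }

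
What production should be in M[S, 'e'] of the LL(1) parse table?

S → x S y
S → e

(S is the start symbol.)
To find M[S, 'e'], we find productions for S where 'e' is in the predict set (PREDICT(N → α) = (FIRST(α) \ {ε}) ∪ (FOLLOW(N) if α ⇒* ε)).

S → x S y: PREDICT = { 'x' }
S → e: PREDICT = { 'e' }
  'e' is in predict set, so this production goes in M[S, 'e']

M[S, 'e'] = S → e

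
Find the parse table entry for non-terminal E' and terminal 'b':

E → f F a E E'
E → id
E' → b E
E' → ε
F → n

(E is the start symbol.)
E' → b E, E' → ε

To find M[E', 'b'], we find productions for E' where 'b' is in the predict set (PREDICT(N → α) = (FIRST(α) \ {ε}) ∪ (FOLLOW(N) if α ⇒* ε)).

Relevant sets:
  FOLLOW(E') = { $, 'b' }

E' → b E: PREDICT = { 'b' }
  'b' is in predict set, so this production goes in M[E', 'b']
E' → ε: PREDICT = { $, 'b' }
  'b' is in predict set, so this production goes in M[E', 'b']

M[E', 'b'] = E' → b E, E' → ε  (a multiply-defined cell — the grammar is not LL(1))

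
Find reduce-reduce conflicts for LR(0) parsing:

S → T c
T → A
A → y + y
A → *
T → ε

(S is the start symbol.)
No reduce-reduce conflicts

A reduce-reduce conflict occurs when an LR(0) state has two complete items [A → α .] and [B → β .] — both call for a reduction, and with no lookahead the parser cannot choose between them.

Augment with S' → S and build the canonical LR(0) collection (I0 = CLOSURE({[S' → . S]}), then GOTO on every symbol after a dot until no new states appear). It has 9 states:
  I0: { [A → . *], [A → . y + y], [S → . T c], [S' → . S], [T → . A], [T → .] }  — shift, reduce
  I1: { [A → * .] }  — reduce
  I2: { [T → A .] }  — reduce
  I3: { [S' → S .] }  — accept
  I4: { [S → T . c] }  — shift
  I5: { [A → y . + y] }  — shift
  I6: { [A → y + . y] }  — shift
  I7: { [A → y + y .] }  — reduce
  I8: { [S → T c .] }  — reduce

No state contains more than one complete item.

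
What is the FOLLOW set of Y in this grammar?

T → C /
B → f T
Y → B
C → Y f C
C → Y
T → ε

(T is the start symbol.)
{ '/', 'f' }

In C → Y f C: Y is followed by f C, add FIRST(f C) \ {ε} = { 'f' }
In C → Y: Y is at the end, add FOLLOW(C)

The FOLLOW sets referred to above (computed the same way, to a fixed point):
  FOLLOW(C) = { '/' }

Taking the union: FOLLOW(Y) = { '/', 'f' }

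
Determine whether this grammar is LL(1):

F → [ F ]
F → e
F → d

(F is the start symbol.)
For F:
  PREDICT(F → '[' F ']') = { '[' }
  PREDICT(F → e) = { 'e' }
  PREDICT(F → d) = { 'd' }

All predict sets are disjoint. The grammar IS LL(1).

Answer: Yes, the grammar is LL(1).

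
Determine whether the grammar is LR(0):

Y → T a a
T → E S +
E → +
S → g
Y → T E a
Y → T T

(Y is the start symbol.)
Yes, the grammar is LR(0)

A grammar is LR(0) if no state in the canonical LR(0) collection has:
  - both a shift item (dot before a terminal) and a complete item (shift-reduce conflict), or
  - two or more complete items (reduce-reduce conflict; the accept item [Y' → Y .] counts as a complete item here).

Augment with Y' → Y and build the canonical LR(0) collection (I0 = CLOSURE({[Y' → . Y]}), then GOTO on every symbol after a dot until no new states appear). It has 13 states:
  I0: { [E → . +], [T → . E S +], [Y → . T E a], [Y → . T T], [Y → . T a a], [Y' → . Y] }  — shift
  I1: { [E → + .] }  — reduce
  I2: { [S → . g], [T → E . S +] }  — shift
  I3: { [E → . +], [T → . E S +], [Y → T . E a], [Y → T . T], [Y → T . a a] }  — shift
  I4: { [Y' → Y .] }  — accept
  I5: { [S → . g], [T → E . S +], [Y → T E . a] }  — shift
  I6: { [Y → T T .] }  — reduce
  I7: { [Y → T a . a] }  — shift
  I8: { [Y → T a a .] }  — reduce
  I9: { [T → E S . +] }  — shift
  I10: { [Y → T E a .] }  — reduce
  I11: { [S → g .] }  — reduce
  I12: { [T → E S + .] }  — reduce

Every state is either a pure shift/goto state or contains exactly one complete item and nothing to shift — no conflicts. The grammar is LR(0).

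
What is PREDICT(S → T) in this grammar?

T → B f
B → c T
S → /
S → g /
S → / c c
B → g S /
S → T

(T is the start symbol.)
{ 'c', 'g' }

PREDICT(S → T) = (FIRST(RHS) \ {ε}) ∪ (FOLLOW(S) if ε ∈ FIRST(RHS), i.e. RHS ⇒* ε)
FIRST(T) = { 'c', 'g' }
FIRST(T) = { 'c', 'g' }
ε ∉ FIRST(T), so FOLLOW(S) is not added.
PREDICT(S → T) = { 'c', 'g' }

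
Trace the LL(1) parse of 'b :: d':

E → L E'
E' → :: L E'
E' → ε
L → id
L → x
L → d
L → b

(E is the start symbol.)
Stack is shown with the top on the left.

Stack      Input     Action
---------------------------
E $        b :: d $  output E → L E'
L E' $     b :: d $  output L → b
b E' $     b :: d $  match 'b'
E' $       :: d $    output E' → :: L E'
:: L E' $  :: d $    match '::'
L E' $     d $       output L → d
d E' $     d $       match 'd'
E' $       $         output E' → ε
$          $         accept

The string is accepted.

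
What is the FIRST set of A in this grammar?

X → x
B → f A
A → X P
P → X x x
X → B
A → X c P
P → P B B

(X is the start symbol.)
To compute FIRST(A), examine every production with A on the left-hand side, reading each right-hand side left to right until a non-nullable symbol is reached.

FIRST sets of the other non-terminals involved (by the same procedure, iterated to a fixed point):
  FIRST(X) = { 'f', 'x' }

From A → X P:
  - X is a non-terminal: add FIRST(X) \ {ε} = { 'f', 'x' }
    X is not nullable, so stop
From A → X c P:
  - X is a non-terminal: add FIRST(X) \ {ε} = { 'f', 'x' }
    X is not nullable, so stop

Collecting: FIRST(A) = { 'f', 'x' }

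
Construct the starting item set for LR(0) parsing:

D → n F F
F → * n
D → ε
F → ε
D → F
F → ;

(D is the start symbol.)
First, augment the grammar with D' → D
I₀ = CLOSURE({ [D' → . D] }):
  [D' → . D] has the dot before D: add [D → . n F F], [D → .], [D → . F]
  [D → . F] has the dot before F: add [F → . * n], [F → .], [F → . ;]
No further items can be added.

I₀ = { [D → . F], [D → . n F F], [D → .], [D' → . D], [F → . * n], [F → . ;], [F → .] }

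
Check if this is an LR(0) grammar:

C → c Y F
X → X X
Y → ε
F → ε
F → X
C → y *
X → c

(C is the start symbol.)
A grammar is LR(0) if no state in the canonical LR(0) collection has:
  - both a shift item (dot before a terminal) and a complete item (shift-reduce conflict), or
  - two or more complete items (reduce-reduce conflict; the accept item [C' → C .] counts as a complete item here).

Augment with C' → C and build the canonical LR(0) collection (I0 = CLOSURE({[C' → . C]}), then GOTO on every symbol after a dot until no new states appear). It has 10 states:
  I0: { [C → . c Y F], [C → . y *], [C' → . C] }  — shift
  I1: { [C' → C .] }  — accept
  I2: { [C → c . Y F], [Y → .] }  — reduce
  I3: { [C → y . *] }  — shift
  I4: { [C → y * .] }  — reduce
  I5: { [C → c Y . F], [F → . X], [F → .], [X → . X X], [X → . c] }  — shift, reduce
  I6: { [C → c Y F .] }  — reduce
  I7: { [F → X .], [X → . X X], [X → . c], [X → X . X] }  — shift, reduce
  I8: { [X → c .] }  — reduce
  I9: { [X → . X X], [X → . c], [X → X . X], [X → X X .] }  — shift, reduce

Conflict in state I5:
  Shift-reduce conflict between [F → .] and [X → . c]
So the grammar is NOT LR(0).

Answer: No. Shift-reduce conflict between [F → .] and [X → . c]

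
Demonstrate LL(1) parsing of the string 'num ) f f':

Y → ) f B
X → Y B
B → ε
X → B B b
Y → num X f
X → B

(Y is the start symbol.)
LL(1) parsing maintains a stack (initially the start symbol over $) and the input. At each step: if the stack top is a terminal, match it against the current input token; if it is a non-terminal N, replace it with the RHS of M[N, lookahead] (the unique production whose predict set contains the lookahead).

Stack is shown with the top on the left.

Stack        Input        Action
--------------------------------
Y $          num ) f f $  output Y → num X f
num X f $    num ) f f $  match 'num'
X f $        ) f f $      output X → Y B
Y B f $      ) f f $      output Y → ) f B
) f B B f $  ) f f $      match ')'
f B B f $    f f $        match 'f'
B B f $      f $          output B → ε
B f $        f $          output B → ε
f $          f $          match 'f'
$            $            accept

The string is accepted.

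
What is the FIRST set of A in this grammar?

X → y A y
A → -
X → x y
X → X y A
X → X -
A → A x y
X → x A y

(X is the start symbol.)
To compute FIRST(A), examine every production with A on the left-hand side, reading each right-hand side left to right until a non-nullable symbol is reached.

From A → -:
  - '-' is a terminal: add '-' and stop
From A → A x y:
  - A is the symbol being defined: contributes nothing new
    A is not nullable, so stop

Collecting: FIRST(A) = { '-' }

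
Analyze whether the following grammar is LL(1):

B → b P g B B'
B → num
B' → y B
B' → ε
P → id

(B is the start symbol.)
No. Predict set conflict for B': { 'y' }

A grammar is LL(1) if for each non-terminal N with multiple productions, the predict sets of those productions are pairwise disjoint, where PREDICT(N → α) = (FIRST(α) \ {ε}) ∪ (FOLLOW(N) if α ⇒* ε).

Relevant sets:
  FOLLOW(B') = { $, 'y' }

For B:
  PREDICT(B → b P g B B') = { 'b' }
  PREDICT(B → num) = { 'num' }
For B':
  PREDICT(B' → y B) = { 'y' }
  PREDICT(B' → ε) = { $, 'y' }
P has a single production, so nothing to check there.

Conflict found: Predict set conflict for B': { 'y' }
The grammar is NOT LL(1).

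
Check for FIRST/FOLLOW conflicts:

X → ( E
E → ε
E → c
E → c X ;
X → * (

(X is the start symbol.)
A FIRST/FOLLOW conflict occurs when a non-terminal N has a nullable alternative N → β (β ⇒* ε) and another alternative N → α with FIRST(α) ∩ FOLLOW(N) ≠ ∅: on such a lookahead the parser cannot decide between expanding α and letting N vanish via β.

Nullable non-terminals: E.

E: nullable alternative(s) E → ε; FOLLOW(E) = { $, ';' }
  E → ε: FIRST \ {ε} = { } — this is the only nullable alternative, skip
  E → c: FIRST \ {ε} = { 'c' } — disjoint from FOLLOW(E)
  E → c X ;: FIRST \ {ε} = { 'c' } — disjoint from FOLLOW(E)

X has no nullable alternative, so no FIRST/FOLLOW check is needed there.

No FIRST/FOLLOW conflicts found.

Answer: No FIRST/FOLLOW conflicts.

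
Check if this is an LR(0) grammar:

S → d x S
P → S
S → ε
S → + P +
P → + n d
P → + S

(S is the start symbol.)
No. Shift-reduce conflict between [S → .] and [S → . + P +]

Augment with S' → S and build the canonical LR(0) collection (I0 = CLOSURE({[S' → . S]}), then GOTO on every symbol after a dot until no new states appear). It has 13 states:
  I0: { [S → . + P +], [S → . d x S], [S → .], [S' → . S] }  — shift, reduce
  I1: { [P → . + S], [P → . + n d], [P → . S], [S → + . P +], [S → . + P +], [S → . d x S], [S → .] }  — shift, reduce
  I2: { [S' → S .] }  — accept
  I3: { [S → d . x S] }  — shift
  I4: { [S → . + P +], [S → . d x S], [S → .], [S → d x . S] }  — shift, reduce
  I5: { [S → d x S .] }  — reduce
  I6: { [P → + . S], [P → + . n d], [P → . + S], [P → . + n d], [P → . S], [S → + . P +], [S → . + P +], [S → . d x S], [S → .] }  — shift, reduce
  I7: { [S → + P . +] }  — shift
  I8: { [P → S .] }  — reduce
  I9: { [S → + P + .] }  — reduce
  I10: { [P → + S .], [P → S .] }  — 2 reduces
  I11: { [P → + n . d] }  — shift
  I12: { [P → + n d .] }  — reduce

Conflict in state I0:
  Shift-reduce conflict between [S → .] and [S → . + P +]
So the grammar is NOT LR(0).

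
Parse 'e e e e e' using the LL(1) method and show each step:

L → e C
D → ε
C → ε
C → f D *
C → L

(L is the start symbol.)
LL(1) parsing maintains a stack (initially the start symbol over $) and the input. At each step: if the stack top is a terminal, match it against the current input token; if it is a non-terminal N, replace it with the RHS of M[N, lookahead] (the unique production whose predict set contains the lookahead).

Stack is shown with the top on the left.

Stack  Input        Action
--------------------------
L $    e e e e e $  output L → e C
e C $  e e e e e $  match 'e'
C $    e e e e $    output C → L
L $    e e e e $    output L → e C
e C $  e e e e $    match 'e'
C $    e e e $      output C → L
L $    e e e $      output L → e C
e C $  e e e $      match 'e'
C $    e e $        output C → L
L $    e e $        output L → e C
e C $  e e $        match 'e'
C $    e $          output C → L
L $    e $          output L → e C
e C $  e $          match 'e'
C $    $            output C → ε
$      $            accept

The string is accepted.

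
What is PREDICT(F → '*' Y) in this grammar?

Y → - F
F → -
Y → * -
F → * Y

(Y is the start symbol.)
{ '*' }

PREDICT(F → '*' Y) = (FIRST(RHS) \ {ε}) ∪ (FOLLOW(F) if ε ∈ FIRST(RHS), i.e. RHS ⇒* ε)
FIRST('*' Y) = { '*' }
ε ∉ FIRST('*' Y), so FOLLOW(F) is not added.
PREDICT(F → '*' Y) = { '*' }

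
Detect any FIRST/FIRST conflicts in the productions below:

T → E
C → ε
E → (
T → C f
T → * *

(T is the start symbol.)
No FIRST/FIRST conflicts.

A FIRST/FIRST conflict occurs when two productions N → α and N → β for the same non-terminal have FIRST(α) ∩ FIRST(β) ≠ ∅ (with ε ∈ FIRST of a nullable right-hand side, so two nullable alternatives also conflict).

FIRST sets of the non-terminals at (or reachable through a nullable prefix from) the front of some alternative:
  FIRST(E) = { '(' }
  FIRST(C) = { ε }

Productions for T:
  T → E: FIRST = { '(' }
  T → C f: FIRST = { 'f' }
  T → * *: FIRST = { '*' }
C, E have only one production, so no FIRST/FIRST conflict is possible there.

All alternatives of each non-terminal have pairwise disjoint FIRST sets.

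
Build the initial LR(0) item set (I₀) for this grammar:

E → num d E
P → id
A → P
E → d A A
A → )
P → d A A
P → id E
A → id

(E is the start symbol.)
First, augment the grammar with E' → E
I₀ = CLOSURE({ [E' → . E] }):
  [E' → . E] has the dot before E: add [E → . num d E], [E → . d A A]
No further items can be added.

I₀ = { [E → . d A A], [E → . num d E], [E' → . E] }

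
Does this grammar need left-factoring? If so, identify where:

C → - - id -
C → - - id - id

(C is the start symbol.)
Left-factoring is needed when two productions for the same non-terminal
share a common prefix on the right-hand side.

Productions for C:
  C → - - id -
  C → - - id - id

Found common prefix '- - id -' in productions for C

Answer: Yes, C has productions with common prefix '- - id -'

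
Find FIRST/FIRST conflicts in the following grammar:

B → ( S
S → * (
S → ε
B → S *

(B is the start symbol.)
No FIRST/FIRST conflicts.

FIRST sets of the non-terminals at (or reachable through a nullable prefix from) the front of some alternative:
  FIRST(S) = { '*', ε }

Productions for B:
  B → ( S: FIRST = { '(' }
  B → S *: FIRST = { '*' }
Productions for S:
  S → * (: FIRST = { '*' }
  S → ε: FIRST = { ε }

All alternatives of each non-terminal have pairwise disjoint FIRST sets.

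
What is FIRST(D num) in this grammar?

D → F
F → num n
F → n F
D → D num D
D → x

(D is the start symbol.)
FIRST sets of the non-terminals involved (from the grammar, by fixed-point iteration):
  FIRST(D) = { 'n', 'num', 'x' }

To compute FIRST(D num), process the symbols left to right:
Symbol D is a non-terminal. Add FIRST(D) \ {ε} = { 'n', 'num', 'x' }
D is not nullable (ε ∉ FIRST(D)), so stop here.
FIRST(D num) = { 'n', 'num', 'x' }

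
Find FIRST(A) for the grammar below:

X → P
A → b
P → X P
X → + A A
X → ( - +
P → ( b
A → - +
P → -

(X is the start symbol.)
{ '-', 'b' }

To compute FIRST(A), examine every production with A on the left-hand side, reading each right-hand side left to right until a non-nullable symbol is reached.

From A → b:
  - b is a terminal: add 'b' and stop
From A → - +:
  - '-' is a terminal: add '-' and stop

Collecting: FIRST(A) = { '-', 'b' }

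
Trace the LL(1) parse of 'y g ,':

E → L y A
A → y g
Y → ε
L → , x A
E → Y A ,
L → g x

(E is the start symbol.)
LL(1) parsing maintains a stack (initially the start symbol over $) and the input. At each step: if the stack top is a terminal, match it against the current input token; if it is a non-terminal N, replace it with the RHS of M[N, lookahead] (the unique production whose predict set contains the lookahead).

Stack is shown with the top on the left.

Stack    Input    Action
------------------------
E $      y g , $  output E → Y A ,
Y A , $  y g , $  output Y → ε
A , $    y g , $  output A → y g
y g , $  y g , $  match 'y'
g , $    g , $    match 'g'
, $      , $      match ','
$        $        accept

The string is accepted.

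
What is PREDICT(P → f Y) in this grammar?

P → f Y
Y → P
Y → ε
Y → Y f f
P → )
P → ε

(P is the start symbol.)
PREDICT(P → f Y) = (FIRST(RHS) \ {ε}) ∪ (FOLLOW(P) if ε ∈ FIRST(RHS), i.e. RHS ⇒* ε)
FIRST(f Y) = { 'f' }
ε ∉ FIRST(f Y), so FOLLOW(P) is not added.
PREDICT(P → f Y) = { 'f' }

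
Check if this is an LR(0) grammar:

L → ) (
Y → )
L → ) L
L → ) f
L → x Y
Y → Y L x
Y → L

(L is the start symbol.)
No. Shift-reduce conflict between [Y → ) .] and [L → . ) (]

A grammar is LR(0) if no state in the canonical LR(0) collection has:
  - both a shift item (dot before a terminal) and a complete item (shift-reduce conflict), or
  - two or more complete items (reduce-reduce conflict; the accept item [L' → L .] counts as a complete item here).

Augment with L' → L and build the canonical LR(0) collection (I0 = CLOSURE({[L' → . L]}), then GOTO on every symbol after a dot until no new states appear). It has 12 states:
  I0: { [L → . ) (], [L → . ) L], [L → . ) f], [L → . x Y], [L' → . L] }  — shift
  I1: { [L → ) . (], [L → ) . L], [L → ) . f], [L → . ) (], [L → . ) L], [L → . ) f], [L → . x Y] }  — shift
  I2: { [L' → L .] }  — accept
  I3: { [L → . ) (], [L → . ) L], [L → . ) f], [L → . x Y], [L → x . Y], [Y → . )], [Y → . L], [Y → . Y L x] }  — shift
  I4: { [L → ) . (], [L → ) . L], [L → ) . f], [L → . ) (], [L → . ) L], [L → . ) f], [L → . x Y], [Y → ) .] }  — shift, reduce
  I5: { [Y → L .] }  — reduce
  I6: { [L → . ) (], [L → . ) L], [L → . ) f], [L → . x Y], [L → x Y .], [Y → Y . L x] }  — shift, reduce
  I7: { [Y → Y L . x] }  — shift
  I8: { [Y → Y L x .] }  — reduce
  I9: { [L → ) ( .] }  — reduce
  I10: { [L → ) L .] }  — reduce
  I11: { [L → ) f .] }  — reduce

Conflict in state I4:
  Shift-reduce conflict between [Y → ) .] and [L → . ) (]
So the grammar is NOT LR(0).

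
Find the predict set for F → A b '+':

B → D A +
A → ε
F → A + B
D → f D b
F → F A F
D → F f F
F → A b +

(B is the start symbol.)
PREDICT(F → A b '+') = (FIRST(RHS) \ {ε}) ∪ (FOLLOW(F) if ε ∈ FIRST(RHS), i.e. RHS ⇒* ε)
FIRST(A) = { ε }
FIRST(A b '+') = { 'b' }
ε ∉ FIRST(A b '+'), so FOLLOW(F) is not added.
PREDICT(F → A b '+') = { 'b' }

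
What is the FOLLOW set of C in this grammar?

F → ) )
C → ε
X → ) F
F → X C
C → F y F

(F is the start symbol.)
{ $, ')', 'y' }

To compute FOLLOW(C), find every occurrence of C on a right-hand side N → α C β: add FIRST(β) \ {ε}, and if β is empty or nullable also add FOLLOW(N). Iterate to a fixed point.

In F → X C: C is at the end, add FOLLOW(F)

The FOLLOW sets referred to above (computed the same way, to a fixed point):
  FOLLOW(F) = { $, ')', 'y' }

Taking the union: FOLLOW(C) = { $, ')', 'y' }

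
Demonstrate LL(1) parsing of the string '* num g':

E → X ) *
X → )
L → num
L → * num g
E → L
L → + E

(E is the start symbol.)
Stack is shown with the top on the left.

Stack      Input      Action
----------------------------
E $        * num g $  output E → L
L $        * num g $  output L → * num g
* num g $  * num g $  match '*'
num g $    num g $    match 'num'
g $        g $        match 'g'
$          $          accept

The string is accepted.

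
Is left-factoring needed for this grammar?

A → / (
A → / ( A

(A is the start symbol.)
Yes, A has productions with common prefix '/ ('

Left-factoring is needed when two productions for the same non-terminal
share a common prefix on the right-hand side.

Productions for A:
  A → / (
  A → / ( A

Found common prefix '/ (' in productions for A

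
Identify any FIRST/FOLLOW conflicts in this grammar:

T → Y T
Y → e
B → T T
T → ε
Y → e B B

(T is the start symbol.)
Nullable non-terminals: B, T.
FIRST sets used below: FIRST(Y) = { 'e' }
B has a nullable alternative but only one production, so nothing to check.

T: nullable alternative(s) T → ε; FOLLOW(T) = { $, 'e' }
  T → Y T: FIRST \ {ε} = { 'e' } — overlaps FOLLOW(T) on { 'e' }: CONFLICT
  T → ε: FIRST \ {ε} = { } — this is the only nullable alternative, skip

Y has no nullable alternative, so no FIRST/FOLLOW check is needed there.

So the grammar has 1 FIRST/FOLLOW conflict (marked CONFLICT above).

Answer: Yes. T → Y T with FOLLOW(T) on { 'e' }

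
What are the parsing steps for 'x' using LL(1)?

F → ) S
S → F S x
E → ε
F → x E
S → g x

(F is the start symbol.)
Stack is shown with the top on the left.

Stack  Input  Action
--------------------
F $    x $    output F → x E
x E $  x $    match 'x'
E $    $      output E → ε
$      $      accept

The string is accepted.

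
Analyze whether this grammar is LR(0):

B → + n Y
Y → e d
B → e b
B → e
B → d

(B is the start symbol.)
No. Shift-reduce conflict between [B → e .] and [B → e . b]

Augment with B' → B and build the canonical LR(0) collection (I0 = CLOSURE({[B' → . B]}), then GOTO on every symbol after a dot until no new states appear). It has 10 states:
  I0: { [B → . + n Y], [B → . d], [B → . e b], [B → . e], [B' → . B] }  — shift
  I1: { [B → + . n Y] }  — shift
  I2: { [B' → B .] }  — accept
  I3: { [B → d .] }  — reduce
  I4: { [B → e . b], [B → e .] }  — shift, reduce
  I5: { [B → e b .] }  — reduce
  I6: { [B → + n . Y], [Y → . e d] }  — shift
  I7: { [B → + n Y .] }  — reduce
  I8: { [Y → e . d] }  — shift
  I9: { [Y → e d .] }  — reduce

Conflict in state I4:
  Shift-reduce conflict between [B → e .] and [B → e . b]
So the grammar is NOT LR(0).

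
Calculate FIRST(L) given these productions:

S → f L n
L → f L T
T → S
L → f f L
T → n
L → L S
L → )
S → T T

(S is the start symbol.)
{ ')', 'f' }

To compute FIRST(L), examine every production with L on the left-hand side, reading each right-hand side left to right until a non-nullable symbol is reached.

From L → f L T:
  - f is a terminal: add 'f' and stop
From L → f f L:
  - f is a terminal: add 'f' and stop
From L → L S:
  - L is the symbol being defined: contributes nothing new
    L is not nullable, so stop
From L → ):
  - ')' is a terminal: add ')' and stop

Collecting: FIRST(L) = { ')', 'f' }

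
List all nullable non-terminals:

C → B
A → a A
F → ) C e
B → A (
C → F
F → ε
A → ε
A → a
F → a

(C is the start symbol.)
{ 'A', 'C', 'F' }

A non-terminal is nullable if it can derive ε (the empty string): either it has an ε-production, or it has a production whose right-hand side consists entirely of nullable non-terminals.

ε-productions: F → ε, A → ε
So F, A are immediately nullable.
C → F: every symbol on the right is nullable, so C is nullable too.
No further non-terminal can be added: every production for the remaining non-terminals contains a terminal or a non-nullable non-terminal.
Nullable = { 'A', 'C', 'F' }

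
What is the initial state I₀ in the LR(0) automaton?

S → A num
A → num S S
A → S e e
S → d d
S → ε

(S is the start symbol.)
First, augment the grammar with S' → S
I₀ = CLOSURE({ [S' → . S] }):
  [S' → . S] has the dot before S: add [S → . A num], [S → . d d], [S → .]
  [S → . A num] has the dot before A: add [A → . num S S], [A → . S e e]
No further items can be added.

I₀ = { [A → . S e e], [A → . num S S], [S → . A num], [S → . d d], [S → .], [S' → . S] }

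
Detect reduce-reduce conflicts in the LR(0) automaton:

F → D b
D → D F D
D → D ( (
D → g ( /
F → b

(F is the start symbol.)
Yes — I9: [F → D b .] vs [F → b .]

Augment with F' → F and build the canonical LR(0) collection (I0 = CLOSURE({[F' → . F]}), then GOTO on every symbol after a dot until no new states appear). It has 12 states:
  I0: { [D → . D ( (], [D → . D F D], [D → . g ( /], [F → . D b], [F → . b], [F' → . F] }  — shift
  I1: { [D → . D ( (], [D → . D F D], [D → . g ( /], [D → D . ( (], [D → D . F D], [F → . D b], [F → . b], [F → D . b] }  — shift
  I2: { [F' → F .] }  — accept
  I3: { [F → b .] }  — reduce
  I4: { [D → g . ( /] }  — shift
  I5: { [D → g ( . /] }  — shift
  I6: { [D → g ( / .] }  — reduce
  I7: { [D → D ( . (] }  — shift
  I8: { [D → . D ( (], [D → . D F D], [D → . g ( /], [D → D F . D] }  — shift
  I9: { [F → D b .], [F → b .] }  — 2 reduces
  I10: { [D → . D ( (], [D → . D F D], [D → . g ( /], [D → D . ( (], [D → D . F D], [D → D F D .], [F → . D b], [F → . b] }  — shift, reduce
  I11: { [D → D ( ( .] }  — reduce

I9 contains complete items [F → D b .], [F → b .] — reduce-reduce conflict.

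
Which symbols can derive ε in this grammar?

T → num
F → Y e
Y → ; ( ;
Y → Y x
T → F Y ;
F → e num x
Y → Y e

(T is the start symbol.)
None

A non-terminal is nullable if it can derive ε (the empty string): either it has an ε-production, or it has a production whose right-hand side consists entirely of nullable non-terminals.

There are no ε-productions, so no non-terminal can derive ε.
No non-terminals are nullable.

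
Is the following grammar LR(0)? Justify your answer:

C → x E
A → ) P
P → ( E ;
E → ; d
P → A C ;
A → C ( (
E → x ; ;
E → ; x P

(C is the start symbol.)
Yes, the grammar is LR(0)

A grammar is LR(0) if no state in the canonical LR(0) collection has:
  - both a shift item (dot before a terminal) and a complete item (shift-reduce conflict), or
  - two or more complete items (reduce-reduce conflict; the accept item [C' → C .] counts as a complete item here).

Augment with C' → C and build the canonical LR(0) collection (I0 = CLOSURE({[C' → . C]}), then GOTO on every symbol after a dot until no new states appear). It has 22 states:
  I0: { [C → . x E], [C' → . C] }  — shift
  I1: { [C' → C .] }  — accept
  I2: { [C → x . E], [E → . ; d], [E → . ; x P], [E → . x ; ;] }  — shift
  I3: { [E → ; . d], [E → ; . x P] }  — shift
  I4: { [C → x E .] }  — reduce
  I5: { [E → x . ; ;] }  — shift
  I6: { [E → x ; . ;] }  — shift
  I7: { [E → x ; ; .] }  — reduce
  I8: { [E → ; d .] }  — reduce
  I9: { [A → . ) P], [A → . C ( (], [C → . x E], [E → ; x . P], [P → . ( E ;], [P → . A C ;] }  — shift
  I10: { [E → . ; d], [E → . ; x P], [E → . x ; ;], [P → ( . E ;] }  — shift
  I11: { [A → ) . P], [A → . ) P], [A → . C ( (], [C → . x E], [P → . ( E ;], [P → . A C ;] }  — shift
  I12: { [C → . x E], [P → A . C ;] }  — shift
  I13: { [A → C . ( (] }  — shift
  I14: { [E → ; x P .] }  — reduce
  I15: { [A → C ( . (] }  — shift
  I16: { [A → C ( ( .] }  — reduce
  I17: { [P → A C . ;] }  — shift
  I18: { [P → A C ; .] }  — reduce
  I19: { [A → ) P .] }  — reduce
  I20: { [P → ( E . ;] }  — shift
  I21: { [P → ( E ; .] }  — reduce

Every state is either a pure shift/goto state or contains exactly one complete item and nothing to shift — no conflicts. The grammar is LR(0).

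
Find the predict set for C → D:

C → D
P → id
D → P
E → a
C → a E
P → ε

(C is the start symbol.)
PREDICT(C → D) = (FIRST(RHS) \ {ε}) ∪ (FOLLOW(C) if ε ∈ FIRST(RHS), i.e. RHS ⇒* ε)
FIRST(D) = { 'id', ε }
FIRST(D) = { 'id', ε }
ε ∈ FIRST(D) (the right-hand side is nullable), so add FOLLOW(C) = { $ }
PREDICT(C → D) = { $, 'id' }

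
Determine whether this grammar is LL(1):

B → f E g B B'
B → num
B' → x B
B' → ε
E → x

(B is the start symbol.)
No. Predict set conflict for B': { 'x' }

A grammar is LL(1) if for each non-terminal N with multiple productions, the predict sets of those productions are pairwise disjoint, where PREDICT(N → α) = (FIRST(α) \ {ε}) ∪ (FOLLOW(N) if α ⇒* ε).

Relevant sets:
  FOLLOW(B') = { $, 'x' }

For B:
  PREDICT(B → f E g B B') = { 'f' }
  PREDICT(B → num) = { 'num' }
For B':
  PREDICT(B' → x B) = { 'x' }
  PREDICT(B' → ε) = { $, 'x' }
E has a single production, so nothing to check there.

Conflict found: Predict set conflict for B': { 'x' }
The grammar is NOT LL(1).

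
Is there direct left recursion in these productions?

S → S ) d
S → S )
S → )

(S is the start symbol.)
Direct left recursion occurs when N → N α for some non-terminal N (the right-hand side begins with the left-hand side itself).

S → S ) d: LEFT RECURSIVE (starts with S)
S → S ): LEFT RECURSIVE (starts with S)
S → ): starts with ')'

The grammar has direct left recursion on: S.

Answer: Yes, S is left-recursive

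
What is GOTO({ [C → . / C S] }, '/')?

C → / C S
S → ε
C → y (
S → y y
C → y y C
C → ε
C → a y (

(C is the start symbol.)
{ [C → . / C S], [C → . a y (], [C → . y (], [C → . y y C], [C → .], [C → / . C S] }

GOTO(I, '/') = CLOSURE({ [A → αX.β] : [A → α.Xβ] ∈ I, X = '/' })

Items with dot before '/', with the dot advanced:
  [C → . / C S] → [C → / . C S]
Closure of the advanced items:
  [C → / . C S] has the dot before C: add [C → . / C S], [C → . y (], [C → . y y C], [C → .], [C → . a y (]

GOTO = { [C → . / C S], [C → . a y (], [C → . y (], [C → . y y C], [C → .], [C → / . C S] }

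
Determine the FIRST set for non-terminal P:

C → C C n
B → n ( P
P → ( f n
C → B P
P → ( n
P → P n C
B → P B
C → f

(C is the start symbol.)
To compute FIRST(P), examine every production with P on the left-hand side, reading each right-hand side left to right until a non-nullable symbol is reached.

From P → ( f n:
  - '(' is a terminal: add '(' and stop
From P → ( n:
  - '(' is a terminal: add '(' and stop
From P → P n C:
  - P is the symbol being defined: contributes nothing new
    P is not nullable, so stop

Collecting: FIRST(P) = { '(' }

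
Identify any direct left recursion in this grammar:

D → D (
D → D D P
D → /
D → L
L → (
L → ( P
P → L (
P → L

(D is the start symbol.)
D → D (: LEFT RECURSIVE (starts with D)
D → D D P: LEFT RECURSIVE (starts with D)
D → /: starts with '/'
D → L: starts with L
L → (: starts with '('
L → ( P: starts with '('
P → L (: starts with L
P → L: starts with L

The grammar has direct left recursion on: D.

Answer: Yes, D is left-recursive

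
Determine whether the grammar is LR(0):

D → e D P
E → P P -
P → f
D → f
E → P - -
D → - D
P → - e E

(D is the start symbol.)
Yes, the grammar is LR(0)

Augment with D' → D and build the canonical LR(0) collection (I0 = CLOSURE({[D' → . D]}), then GOTO on every symbol after a dot until no new states appear). It has 17 states:
  I0: { [D → . - D], [D → . e D P], [D → . f], [D' → . D] }  — shift
  I1: { [D → - . D], [D → . - D], [D → . e D P], [D → . f] }  — shift
  I2: { [D' → D .] }  — accept
  I3: { [D → . - D], [D → . e D P], [D → . f], [D → e . D P] }  — shift
  I4: { [D → f .] }  — reduce
  I5: { [D → e D . P], [P → . - e E], [P → . f] }  — shift
  I6: { [P → - . e E] }  — shift
  I7: { [D → e D P .] }  — reduce
  I8: { [P → f .] }  — reduce
  I9: { [E → . P - -], [E → . P P -], [P → - e . E], [P → . - e E], [P → . f] }  — shift
  I10: { [P → - e E .] }  — reduce
  I11: { [E → P . - -], [E → P . P -], [P → . - e E], [P → . f] }  — shift
  I12: { [E → P - . -], [P → - . e E] }  — shift
  I13: { [E → P P . -] }  — shift
  I14: { [E → P P - .] }  — reduce
  I15: { [E → P - - .] }  — reduce
  I16: { [D → - D .] }  — reduce

Every state is either a pure shift/goto state or contains exactly one complete item and nothing to shift — no conflicts. The grammar is LR(0).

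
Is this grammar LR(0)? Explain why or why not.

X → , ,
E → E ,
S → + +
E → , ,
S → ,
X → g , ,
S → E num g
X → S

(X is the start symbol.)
No. Shift-reduce conflict between [S → , .] and [E → , . ,]

Augment with X' → X and build the canonical LR(0) collection (I0 = CLOSURE({[X' → . X]}), then GOTO on every symbol after a dot until no new states appear). It has 14 states:
  I0: { [E → . , ,], [E → . E ,], [S → . + +], [S → . ,], [S → . E num g], [X → . , ,], [X → . S], [X → . g , ,], [X' → . X] }  — shift
  I1: { [S → + . +] }  — shift
  I2: { [E → , . ,], [S → , .], [X → , . ,] }  — shift, reduce
  I3: { [E → E . ,], [S → E . num g] }  — shift
  I4: { [X → S .] }  — reduce
  I5: { [X' → X .] }  — accept
  I6: { [X → g . , ,] }  — shift
  I7: { [X → g , . ,] }  — shift
  I8: { [X → g , , .] }  — reduce
  I9: { [E → E , .] }  — reduce
  I10: { [S → E num . g] }  — shift
  I11: { [S → E num g .] }  — reduce
  I12: { [E → , , .], [X → , , .] }  — 2 reduces
  I13: { [S → + + .] }  — reduce

Conflict in state I2:
  Shift-reduce conflict between [S → , .] and [E → , . ,]
So the grammar is NOT LR(0).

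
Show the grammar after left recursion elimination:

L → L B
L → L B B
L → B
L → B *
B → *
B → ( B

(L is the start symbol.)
L → B L'
L → B * L'
L' → B L'
L' → B B L'
L' → ε
B → *
B → ( B

L is directly left-recursive. The standard transformation for
  A → A α₁ | ... | A α_m | β₁ | ... | β_n
is
  A  → β₁ A' | ... | β_n A'
  A' → α₁ A' | ... | α_m A' | ε

L → B becomes L → B L'
L → B * becomes L → B * L'
L → L B becomes L' → B L'
L → L B B becomes L' → B B L'
Add L' → ε

Productions for other non-terminals are unchanged:
  B → *
  B → ( B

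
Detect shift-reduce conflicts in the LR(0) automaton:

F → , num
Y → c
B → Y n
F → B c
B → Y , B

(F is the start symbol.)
No shift-reduce conflicts

A shift-reduce conflict occurs when an LR(0) state has both:
  - a complete (reduce) item [A → α .] (dot at the end), and
  - a shift item [B → β . c γ] (dot before a terminal).

Augment with F' → F and build the canonical LR(0) collection (I0 = CLOSURE({[F' → . F]}), then GOTO on every symbol after a dot until no new states appear). It has 11 states:
  I0: { [B → . Y , B], [B → . Y n], [F → . , num], [F → . B c], [F' → . F], [Y → . c] }  — shift
  I1: { [F → , . num] }  — shift
  I2: { [F → B . c] }  — shift
  I3: { [F' → F .] }  — accept
  I4: { [B → Y . , B], [B → Y . n] }  — shift
  I5: { [Y → c .] }  — reduce
  I6: { [B → . Y , B], [B → . Y n], [B → Y , . B], [Y → . c] }  — shift
  I7: { [B → Y n .] }  — reduce
  I8: { [B → Y , B .] }  — reduce
  I9: { [F → B c .] }  — reduce
  I10: { [F → , num .] }  — reduce

No state contains both a complete item and a shift item.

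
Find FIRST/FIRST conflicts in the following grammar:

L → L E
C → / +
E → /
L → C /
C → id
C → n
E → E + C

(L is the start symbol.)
Yes. L → L E / L → C '/' on { '/', 'id', 'n' }; E → '/' / E → E '+' C on { '/' }

FIRST sets of the non-terminals at (or reachable through a nullable prefix from) the front of some alternative:
  FIRST(L) = { '/', 'id', 'n' }
  FIRST(C) = { '/', 'id', 'n' }
  FIRST(E) = { '/' }

Productions for L:
  L → L E: FIRST = { '/', 'id', 'n' }
  L → C /: FIRST = { '/', 'id', 'n' }
Productions for C:
  C → / +: FIRST = { '/' }
  C → id: FIRST = { 'id' }
  C → n: FIRST = { 'n' }
Productions for E:
  E → /: FIRST = { '/' }
  E → E + C: FIRST = { '/' }

Conflict for L: L → L E and L → C /
  Overlap: { '/', 'id', 'n' }
Conflict for E: E → / and E → E + C
  Overlap: { '/' }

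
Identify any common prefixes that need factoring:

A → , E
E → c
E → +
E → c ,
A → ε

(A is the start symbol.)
Left-factoring is needed when two productions for the same non-terminal
share a common prefix on the right-hand side.

Productions for A:
  A → , E
  A → ε
Productions for E:
  E → c
  E → +
  E → c ,

Found common prefix 'c' in productions for E

Answer: Yes, E has productions with common prefix 'c'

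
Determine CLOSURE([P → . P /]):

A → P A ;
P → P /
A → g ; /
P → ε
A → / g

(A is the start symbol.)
Start with: [P → . P /]
  [P → . P /] has the dot before P: add [P → .]
No further items can be added.

CLOSURE = { [P → . P /], [P → .] }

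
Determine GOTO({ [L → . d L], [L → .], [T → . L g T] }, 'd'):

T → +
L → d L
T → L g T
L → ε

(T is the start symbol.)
GOTO(I, 'd') = CLOSURE({ [A → αX.β] : [A → α.Xβ] ∈ I, X = 'd' })

Items with dot before 'd', with the dot advanced:
  [L → . d L] → [L → d . L]
Closure of the advanced items:
  [L → d . L] has the dot before L: add [L → . d L], [L → .]

GOTO = { [L → . d L], [L → .], [L → d . L] }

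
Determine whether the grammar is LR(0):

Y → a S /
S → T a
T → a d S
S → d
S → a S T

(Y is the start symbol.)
A grammar is LR(0) if no state in the canonical LR(0) collection has:
  - both a shift item (dot before a terminal) and a complete item (shift-reduce conflict), or
  - two or more complete items (reduce-reduce conflict; the accept item [Y' → Y .] counts as a complete item here).

Augment with Y' → Y and build the canonical LR(0) collection (I0 = CLOSURE({[Y' → . Y]}), then GOTO on every symbol after a dot until no new states appear). It has 15 states:
  I0: { [Y → . a S /], [Y' → . Y] }  — shift
  I1: { [Y' → Y .] }  — accept
  I2: { [S → . T a], [S → . a S T], [S → . d], [T → . a d S], [Y → a . S /] }  — shift
  I3: { [Y → a S . /] }  — shift
  I4: { [S → T . a] }  — shift
  I5: { [S → . T a], [S → . a S T], [S → . d], [S → a . S T], [T → . a d S], [T → a . d S] }  — shift
  I6: { [S → d .] }  — reduce
  I7: { [S → a S . T], [T → . a d S] }  — shift
  I8: { [S → . T a], [S → . a S T], [S → . d], [S → d .], [T → . a d S], [T → a d . S] }  — shift, reduce
  I9: { [T → a d S .] }  — reduce
  I10: { [S → a S T .] }  — reduce
  I11: { [T → a . d S] }  — shift
  I12: { [S → . T a], [S → . a S T], [S → . d], [T → . a d S], [T → a d . S] }  — shift
  I13: { [S → T a .] }  — reduce
  I14: { [Y → a S / .] }  — reduce

Conflict in state I8:
  Shift-reduce conflict between [S → d .] and [S → . a S T]
So the grammar is NOT LR(0).

Answer: No. Shift-reduce conflict between [S → d .] and [S → . a S T]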